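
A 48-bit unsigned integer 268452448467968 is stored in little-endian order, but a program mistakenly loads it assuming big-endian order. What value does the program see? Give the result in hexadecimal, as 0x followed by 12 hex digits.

268452448467968 in 48-bit hexadecimal is 0xF427F4D47C00.
Stored little-endian, the bytes at ascending addresses are 00 7C D4 F4 27 F4.
Read back as big-endian, the last byte is least significant, giving 0x007CD4F427F4.

0x007CD4F427F4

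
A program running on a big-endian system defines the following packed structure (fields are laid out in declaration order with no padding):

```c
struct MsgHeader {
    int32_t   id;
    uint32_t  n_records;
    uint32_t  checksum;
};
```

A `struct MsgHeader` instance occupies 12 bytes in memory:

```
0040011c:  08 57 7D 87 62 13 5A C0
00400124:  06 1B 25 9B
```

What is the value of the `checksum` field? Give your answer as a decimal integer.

102442395

`checksum` follows `id` (4 B), `n_records` (4 B), so it starts at offset 4 + 4 = 8 and occupies 4 bytes.
Bytes at offsets 8..11: 06 1B 25 9B.
In big-endian order the high byte comes first in memory.
The bytes are already most-significant first: 0x061B259B.
0x061B259B = 102442395.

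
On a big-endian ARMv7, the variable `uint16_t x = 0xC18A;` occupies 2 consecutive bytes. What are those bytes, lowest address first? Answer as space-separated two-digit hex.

Split into bytes (most-significant first): C1 8A.
Big-endian: lowest address holds the most-significant byte.
So the memory order matches the most-significant-first order: C1 8A.

C1 8A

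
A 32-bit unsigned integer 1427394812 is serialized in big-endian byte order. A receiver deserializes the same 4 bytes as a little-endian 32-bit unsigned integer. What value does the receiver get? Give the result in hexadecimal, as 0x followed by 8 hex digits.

1427394812 in 32-bit hexadecimal is 0x551450FC.
Stored big-endian, the bytes at ascending addresses are 55 14 50 FC.
Read back as little-endian, the first byte is least significant, giving 0xFC501455.

0xFC501455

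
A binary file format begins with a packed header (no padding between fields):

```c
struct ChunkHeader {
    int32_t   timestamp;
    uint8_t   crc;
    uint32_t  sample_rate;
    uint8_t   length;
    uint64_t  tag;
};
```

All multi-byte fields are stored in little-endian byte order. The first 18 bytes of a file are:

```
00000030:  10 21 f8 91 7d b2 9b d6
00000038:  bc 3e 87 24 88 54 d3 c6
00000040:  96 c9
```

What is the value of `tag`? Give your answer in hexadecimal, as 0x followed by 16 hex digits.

`tag` follows `timestamp` (4 B), `crc` (1 B), `sample_rate` (4 B), `length` (1 B), so it starts at offset 4 + 1 + 4 + 1 = 10 and occupies 8 bytes.
Bytes at offsets 10..17: 87 24 88 54 D3 C6 96 C9.
Little-endian: lowest address holds the least-significant byte.
Reassemble most-significant byte first: C9 96 C6 D3 54 88 24 87 → 0xC996C6D354882487.

0xC996C6D354882487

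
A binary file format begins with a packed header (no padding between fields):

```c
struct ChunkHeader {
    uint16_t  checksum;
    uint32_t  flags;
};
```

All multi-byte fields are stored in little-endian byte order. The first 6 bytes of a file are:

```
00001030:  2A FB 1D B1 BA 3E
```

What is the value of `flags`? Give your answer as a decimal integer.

1052422429

`flags` follows `checksum` (2 bytes), so it starts at byte offset 2 and occupies 4 bytes.
Bytes at offsets 2..5: 1D B1 BA 3E.
Little-endian stores the least-significant byte at the lowest address.
Reassemble most-significant byte first: 3E BA B1 1D → 0x3EBAB11D.
0x3EBAB11D = 1052422429.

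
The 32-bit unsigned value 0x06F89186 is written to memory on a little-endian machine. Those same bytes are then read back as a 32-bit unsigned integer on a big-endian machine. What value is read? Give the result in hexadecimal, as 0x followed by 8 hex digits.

0x8691F806

Stored little-endian, the bytes at ascending addresses are 86 91 F8 06.
Read back as big-endian, the last byte is least significant, giving 0x8691F806.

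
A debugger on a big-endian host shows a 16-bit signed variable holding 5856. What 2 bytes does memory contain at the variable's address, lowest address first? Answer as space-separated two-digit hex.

16 E0

5856 in hexadecimal, padded to 16 bits, is 0x16E0.
Split into bytes (most-significant first): 16 E0.
Big-endian stores the most-significant byte at the lowest address.
So the memory order matches the most-significant-first order: 16 E0.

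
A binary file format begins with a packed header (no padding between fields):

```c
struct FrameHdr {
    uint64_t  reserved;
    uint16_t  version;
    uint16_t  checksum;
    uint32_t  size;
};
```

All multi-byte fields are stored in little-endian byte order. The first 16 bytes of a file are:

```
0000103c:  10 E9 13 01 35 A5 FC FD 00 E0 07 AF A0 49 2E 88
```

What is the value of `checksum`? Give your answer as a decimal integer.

44807

`checksum` follows `reserved` (8 B), `version` (2 B), so it starts at offset 8 + 2 = 10 and occupies 2 bytes.
Bytes at offsets 10..11: 07 AF.
Little-endian: lowest address holds the least-significant byte.
Reassemble most-significant byte first: AF 07 → 0xAF07.
0xAF07 = 44807.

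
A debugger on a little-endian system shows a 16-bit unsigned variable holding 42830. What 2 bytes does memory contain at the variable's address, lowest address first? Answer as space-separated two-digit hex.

4E A7

42830 in hexadecimal, padded to 16 bits, is 0xA74E.
Split into bytes (most-significant first): A7 4E.
In little-endian order the low byte comes first in memory.
So at ascending addresses the bytes are 4E A7.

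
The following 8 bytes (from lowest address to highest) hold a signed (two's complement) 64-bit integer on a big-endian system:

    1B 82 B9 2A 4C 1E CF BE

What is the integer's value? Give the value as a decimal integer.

1982350377313292222

Big-endian stores the most-significant byte at the lowest address.
The bytes are already most-significant first: 0x1B82B92A4C1ECFBE.
0x1B82B92A4C1ECFBE = 1982350377313292222.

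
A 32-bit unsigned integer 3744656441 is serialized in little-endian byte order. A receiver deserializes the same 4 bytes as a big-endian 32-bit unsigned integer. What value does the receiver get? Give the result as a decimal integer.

3744656441 in 32-bit hexadecimal is 0xDF32EC39.
Stored little-endian, the bytes at ascending addresses are 39 EC 32 DF.
Read back as big-endian, the last byte is least significant, giving 0x39EC32DF.
0x39EC32DF = 971780831.

971780831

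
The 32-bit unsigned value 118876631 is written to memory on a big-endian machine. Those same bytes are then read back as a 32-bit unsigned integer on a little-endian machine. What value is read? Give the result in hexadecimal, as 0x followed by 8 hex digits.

0xD7E91507

118876631 in 32-bit hexadecimal is 0x0715E9D7.
Stored big-endian, the bytes at ascending addresses are 07 15 E9 D7.
Read back as little-endian, the first byte is least significant, giving 0xD7E91507.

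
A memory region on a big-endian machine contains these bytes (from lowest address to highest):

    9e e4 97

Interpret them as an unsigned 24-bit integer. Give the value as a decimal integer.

In big-endian order the high byte comes first in memory.
The bytes are already most-significant first: 0x9EE497.
0x9EE497 = 10413207.

10413207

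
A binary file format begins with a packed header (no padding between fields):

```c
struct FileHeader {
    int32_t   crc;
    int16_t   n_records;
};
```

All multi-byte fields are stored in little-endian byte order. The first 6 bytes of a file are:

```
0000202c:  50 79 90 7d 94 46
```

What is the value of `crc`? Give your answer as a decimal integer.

`crc` is the first field, at byte offset 0, occupying 4 bytes.
Bytes at offsets 0..3: 50 79 90 7D.
Little-endian stores the least-significant byte at the lowest address.
Reassemble most-significant byte first: 7D 90 79 50 → 0x7D907950.
0x7D907950 = 2106620240.

2106620240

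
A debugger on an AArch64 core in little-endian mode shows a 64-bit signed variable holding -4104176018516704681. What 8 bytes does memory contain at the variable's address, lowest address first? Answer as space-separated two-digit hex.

57 82 A2 F0 A7 09 0B C7

Two's complement of -4104176018516704681 in 64 bits: 4104176018516704681 = 0x38F4F6580F5D7DA9; invert → 0xC70B09A7F0A28256; add 1 → 0xC70B09A7F0A28257.
Split into bytes (most-significant first): C7 0B 09 A7 F0 A2 82 57.
Little-endian: lowest address holds the least-significant byte.
So at ascending addresses the bytes are 57 82 A2 F0 A7 09 0B C7.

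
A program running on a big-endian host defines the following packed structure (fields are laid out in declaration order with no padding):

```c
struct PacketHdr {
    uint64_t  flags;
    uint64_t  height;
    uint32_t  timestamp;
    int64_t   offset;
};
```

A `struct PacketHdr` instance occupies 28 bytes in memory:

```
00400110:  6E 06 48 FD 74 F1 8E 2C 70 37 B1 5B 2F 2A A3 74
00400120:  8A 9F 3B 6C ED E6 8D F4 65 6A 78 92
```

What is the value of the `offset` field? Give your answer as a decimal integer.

`offset` follows `flags` (8 B), `height` (8 B), `timestamp` (4 B), so it starts at offset 8 + 8 + 4 = 20 and occupies 8 bytes.
Bytes at offsets 20..27: ED E6 8D F4 65 6A 78 92.
Big-endian stores the most-significant byte at the lowest address.
The bytes are already most-significant first: 0xEDE68DF4656A7892.
Top bit is set, so as a signed 64-bit value this is 0xEDE68DF4656A7892 − 2^64 = -1304198961264166766.

-1304198961264166766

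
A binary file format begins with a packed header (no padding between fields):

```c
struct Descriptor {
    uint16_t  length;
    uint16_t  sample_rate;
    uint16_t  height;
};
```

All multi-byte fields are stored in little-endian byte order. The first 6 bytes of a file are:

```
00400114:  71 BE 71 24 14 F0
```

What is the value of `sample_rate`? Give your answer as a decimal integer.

9329

`sample_rate` follows `length` (2 bytes), so it starts at byte offset 2 and occupies 2 bytes.
Bytes at offsets 2..3: 71 24.
Little-endian: lowest address holds the least-significant byte.
Reassemble most-significant byte first: 24 71 → 0x2471.
0x2471 = 9329.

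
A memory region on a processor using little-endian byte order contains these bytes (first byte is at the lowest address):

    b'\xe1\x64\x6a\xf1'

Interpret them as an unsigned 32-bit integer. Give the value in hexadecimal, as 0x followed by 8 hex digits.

0xF16A64E1

In little-endian order the low byte comes first in memory.
Reassemble most-significant byte first: F1 6A 64 E1 → 0xF16A64E1.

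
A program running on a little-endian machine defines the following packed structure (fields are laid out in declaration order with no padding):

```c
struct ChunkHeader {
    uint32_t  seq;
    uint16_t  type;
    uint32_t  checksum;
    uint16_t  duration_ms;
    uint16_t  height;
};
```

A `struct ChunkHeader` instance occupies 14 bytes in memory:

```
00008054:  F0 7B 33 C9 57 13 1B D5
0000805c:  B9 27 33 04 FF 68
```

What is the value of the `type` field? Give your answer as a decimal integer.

`type` follows `seq` (4 bytes), so it starts at byte offset 4 and occupies 2 bytes.
Bytes at offsets 4..5: 57 13.
Little-endian: lowest address holds the least-significant byte.
Reassemble most-significant byte first: 13 57 → 0x1357.
0x1357 = 4951.

4951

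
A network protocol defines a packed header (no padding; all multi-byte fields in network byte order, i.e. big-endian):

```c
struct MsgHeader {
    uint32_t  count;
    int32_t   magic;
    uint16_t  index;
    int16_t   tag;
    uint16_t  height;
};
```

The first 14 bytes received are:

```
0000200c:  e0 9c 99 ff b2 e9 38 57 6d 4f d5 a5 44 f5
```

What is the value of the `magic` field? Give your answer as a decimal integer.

-1293338537

`magic` follows `count` (4 bytes), so it starts at byte offset 4 and occupies 4 bytes.
Bytes at offsets 4..7: B2 E9 38 57.
In big-endian order the high byte comes first in memory.
The bytes are already most-significant first: 0xB2E93857.
Top bit is set, so as a signed 32-bit value this is 0xB2E93857 − 2^32 = -1293338537.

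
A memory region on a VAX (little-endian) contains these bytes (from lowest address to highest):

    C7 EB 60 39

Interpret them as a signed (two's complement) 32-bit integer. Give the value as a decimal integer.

962653127

Little-endian stores the least-significant byte at the lowest address.
Reassemble most-significant byte first: 39 60 EB C7 → 0x3960EBC7.
0x3960EBC7 = 962653127.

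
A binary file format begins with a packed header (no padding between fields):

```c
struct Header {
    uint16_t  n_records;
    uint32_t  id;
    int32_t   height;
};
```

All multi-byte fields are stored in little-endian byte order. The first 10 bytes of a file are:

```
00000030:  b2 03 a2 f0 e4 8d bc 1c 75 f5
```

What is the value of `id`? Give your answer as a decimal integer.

`id` follows `n_records` (2 bytes), so it starts at byte offset 2 and occupies 4 bytes.
Bytes at offsets 2..5: A2 F0 E4 8D.
Little-endian: lowest address holds the least-significant byte.
Reassemble most-significant byte first: 8D E4 F0 A2 → 0x8DE4F0A2.
0x8DE4F0A2 = 2380591266.

2380591266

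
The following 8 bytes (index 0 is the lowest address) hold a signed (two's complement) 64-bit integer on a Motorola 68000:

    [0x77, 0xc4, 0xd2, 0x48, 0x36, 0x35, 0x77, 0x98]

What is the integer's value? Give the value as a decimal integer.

8630253993537664920

Big-endian: lowest address holds the most-significant byte.
The bytes are already most-significant first: 0x77C4D24836357798.
0x77C4D24836357798 = 8630253993537664920.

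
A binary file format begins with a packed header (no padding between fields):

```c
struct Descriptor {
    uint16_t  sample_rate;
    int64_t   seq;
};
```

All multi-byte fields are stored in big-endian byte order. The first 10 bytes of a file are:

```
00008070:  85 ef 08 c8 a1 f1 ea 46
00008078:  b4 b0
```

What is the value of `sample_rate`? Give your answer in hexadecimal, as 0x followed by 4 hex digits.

`sample_rate` is the first field, at byte offset 0, occupying 2 bytes.
Bytes at offsets 0..1: 85 EF.
Big-endian stores the most-significant byte at the lowest address.
The bytes are already most-significant first: 0x85EF.

0x85EF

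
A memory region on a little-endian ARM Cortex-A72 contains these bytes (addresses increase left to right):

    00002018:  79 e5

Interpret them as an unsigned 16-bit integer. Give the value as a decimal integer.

Little-endian: lowest address holds the least-significant byte.
Reassemble most-significant byte first: E5 79 → 0xE579.
0xE579 = 58745.

58745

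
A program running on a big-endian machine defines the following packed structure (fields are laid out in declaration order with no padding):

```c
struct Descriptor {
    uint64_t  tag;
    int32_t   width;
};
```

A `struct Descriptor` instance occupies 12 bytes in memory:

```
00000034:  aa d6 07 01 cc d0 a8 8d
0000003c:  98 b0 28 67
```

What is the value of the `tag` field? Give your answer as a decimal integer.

`tag` is the first field, at byte offset 0, occupying 8 bytes.
Bytes at offsets 0..7: AA D6 07 01 CC D0 A8 8D.
Big-endian: lowest address holds the most-significant byte.
The bytes are already most-significant first: 0xAAD60701CCD0A88D.
0xAAD60701CCD0A88D = 12310034335776417933.

12310034335776417933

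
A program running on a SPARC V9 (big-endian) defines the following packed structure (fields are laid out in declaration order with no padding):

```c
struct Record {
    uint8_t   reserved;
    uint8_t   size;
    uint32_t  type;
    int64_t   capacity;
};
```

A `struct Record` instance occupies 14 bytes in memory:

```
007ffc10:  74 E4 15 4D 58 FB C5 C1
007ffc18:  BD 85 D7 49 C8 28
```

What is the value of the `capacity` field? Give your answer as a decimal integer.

`capacity` follows `reserved` (1 B), `size` (1 B), `type` (4 B), so it starts at offset 1 + 1 + 4 = 6 and occupies 8 bytes.
Bytes at offsets 6..13: C5 C1 BD 85 D7 49 C8 28.
Big-endian stores the most-significant byte at the lowest address.
The bytes are already most-significant first: 0xC5C1BD85D749C828.
Top bit is set, so as a signed 64-bit value this is 0xC5C1BD85D749C828 − 2^64 = -4196864995192354776.

-4196864995192354776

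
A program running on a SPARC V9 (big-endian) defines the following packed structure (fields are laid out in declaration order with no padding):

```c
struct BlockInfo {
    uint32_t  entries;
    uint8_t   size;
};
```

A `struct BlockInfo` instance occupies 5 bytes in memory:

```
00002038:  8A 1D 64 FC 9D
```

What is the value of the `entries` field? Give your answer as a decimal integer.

`entries` is the first field, at byte offset 0, occupying 4 bytes.
Bytes at offsets 0..3: 8A 1D 64 FC.
Big-endian stores the most-significant byte at the lowest address.
The bytes are already most-significant first: 0x8A1D64FC.
0x8A1D64FC = 2317182204.

2317182204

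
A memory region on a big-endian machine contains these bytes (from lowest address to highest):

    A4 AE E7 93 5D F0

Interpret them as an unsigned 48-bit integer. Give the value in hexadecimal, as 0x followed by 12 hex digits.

0xA4AEE7935DF0

In big-endian order the high byte comes first in memory.
The bytes are already most-significant first: 0xA4AEE7935DF0.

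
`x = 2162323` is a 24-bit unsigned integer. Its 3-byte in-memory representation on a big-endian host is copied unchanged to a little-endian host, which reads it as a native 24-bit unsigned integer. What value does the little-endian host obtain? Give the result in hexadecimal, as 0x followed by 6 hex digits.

2162323 in 24-bit hexadecimal is 0x20FE93.
Stored big-endian, the bytes at ascending addresses are 20 FE 93.
Read back as little-endian, the first byte is least significant, giving 0x93FE20.

0x93FE20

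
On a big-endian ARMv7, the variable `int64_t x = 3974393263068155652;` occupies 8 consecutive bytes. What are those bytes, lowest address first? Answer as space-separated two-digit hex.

37 27 E1 9D 92 E2 0F 04

3974393263068155652 in hexadecimal, padded to 64 bits, is 0x3727E19D92E20F04.
Split into bytes (most-significant first): 37 27 E1 9D 92 E2 0F 04.
Big-endian stores the most-significant byte at the lowest address.
So the memory order matches the most-significant-first order: 37 27 E1 9D 92 E2 0F 04.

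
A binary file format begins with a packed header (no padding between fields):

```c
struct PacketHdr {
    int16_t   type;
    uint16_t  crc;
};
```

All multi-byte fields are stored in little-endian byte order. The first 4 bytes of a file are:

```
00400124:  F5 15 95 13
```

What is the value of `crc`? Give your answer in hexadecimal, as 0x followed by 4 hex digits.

0x1395

`crc` follows `type` (2 bytes), so it starts at byte offset 2 and occupies 2 bytes.
Bytes at offsets 2..3: 95 13.
In little-endian order the low byte comes first in memory.
Reassemble most-significant byte first: 13 95 → 0x1395.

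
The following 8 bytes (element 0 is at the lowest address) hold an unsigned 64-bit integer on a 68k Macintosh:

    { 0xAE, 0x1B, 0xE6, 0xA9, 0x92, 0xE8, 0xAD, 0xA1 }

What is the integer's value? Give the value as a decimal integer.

Big-endian: lowest address holds the most-significant byte.
The bytes are already most-significant first: 0xAE1BE6A992E8ADA1.
0xAE1BE6A992E8ADA1 = 12545874802959232417.

12545874802959232417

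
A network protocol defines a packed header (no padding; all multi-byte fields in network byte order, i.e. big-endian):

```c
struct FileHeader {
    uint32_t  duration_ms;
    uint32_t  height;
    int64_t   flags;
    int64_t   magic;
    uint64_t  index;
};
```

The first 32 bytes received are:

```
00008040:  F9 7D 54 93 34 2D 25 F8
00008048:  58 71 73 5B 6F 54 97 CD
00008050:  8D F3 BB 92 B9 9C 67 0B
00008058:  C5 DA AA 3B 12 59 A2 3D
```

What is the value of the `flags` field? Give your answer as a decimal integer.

`flags` follows `duration_ms` (4 B), `height` (4 B), so it starts at offset 4 + 4 = 8 and occupies 8 bytes.
Bytes at offsets 8..15: 58 71 73 5B 6F 54 97 CD.
Big-endian: lowest address holds the most-significant byte.
The bytes are already most-significant first: 0x5871735B6F5497CD.
0x5871735B6F5497CD = 6373001784252995533.

6373001784252995533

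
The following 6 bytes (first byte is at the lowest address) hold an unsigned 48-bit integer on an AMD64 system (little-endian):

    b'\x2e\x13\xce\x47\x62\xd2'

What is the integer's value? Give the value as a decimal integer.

231319553315630

Little-endian stores the least-significant byte at the lowest address.
Reassemble most-significant byte first: D2 62 47 CE 13 2E → 0xD26247CE132E.
0xD26247CE132E = 231319553315630.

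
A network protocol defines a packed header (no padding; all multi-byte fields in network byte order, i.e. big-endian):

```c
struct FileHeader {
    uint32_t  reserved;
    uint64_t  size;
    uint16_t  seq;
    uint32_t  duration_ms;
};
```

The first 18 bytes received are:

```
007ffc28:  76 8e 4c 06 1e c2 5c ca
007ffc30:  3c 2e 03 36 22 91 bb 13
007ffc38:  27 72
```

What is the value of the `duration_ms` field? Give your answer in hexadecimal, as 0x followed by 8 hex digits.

`duration_ms` follows `reserved` (4 B), `size` (8 B), `seq` (2 B), so it starts at offset 4 + 8 + 2 = 14 and occupies 4 bytes.
Bytes at offsets 14..17: BB 13 27 72.
Big-endian: lowest address holds the most-significant byte.
The bytes are already most-significant first: 0xBB132772.

0xBB132772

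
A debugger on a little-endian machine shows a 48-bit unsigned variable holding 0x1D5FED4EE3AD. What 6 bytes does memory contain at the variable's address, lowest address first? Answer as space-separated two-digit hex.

Split into bytes (most-significant first): 1D 5F ED 4E E3 AD.
Little-endian: lowest address holds the least-significant byte.
So at ascending addresses the bytes are AD E3 4E ED 5F 1D.

AD E3 4E ED 5F 1D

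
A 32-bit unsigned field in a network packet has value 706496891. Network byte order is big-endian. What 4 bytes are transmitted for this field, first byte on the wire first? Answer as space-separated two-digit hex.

706496891 in hexadecimal, padded to 32 bits, is 0x2A1C497B.
Split into bytes (most-significant first): 2A 1C 49 7B.
Big-endian stores the most-significant byte at the lowest address.
So the memory order matches the most-significant-first order: 2A 1C 49 7B.

2A 1C 49 7B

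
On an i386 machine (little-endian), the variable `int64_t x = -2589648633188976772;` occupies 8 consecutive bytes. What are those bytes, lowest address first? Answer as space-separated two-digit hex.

Two's complement of -2589648633188976772 in 64 bits: 2589648633188976772 = 0x23F047B61A4E0884; invert → 0xDC0FB849E5B1F77B; add 1 → 0xDC0FB849E5B1F77C.
Split into bytes (most-significant first): DC 0F B8 49 E5 B1 F7 7C.
Little-endian stores the least-significant byte at the lowest address.
So at ascending addresses the bytes are 7C F7 B1 E5 49 B8 0F DC.

7C F7 B1 E5 49 B8 0F DC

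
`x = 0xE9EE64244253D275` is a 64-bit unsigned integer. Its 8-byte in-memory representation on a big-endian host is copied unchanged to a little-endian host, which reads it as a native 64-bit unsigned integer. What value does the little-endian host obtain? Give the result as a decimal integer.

8489939791090347753

Stored big-endian, the bytes at ascending addresses are E9 EE 64 24 42 53 D2 75.
Read back as little-endian, the first byte is least significant, giving 0x75D253422464EEE9.
0x75D253422464EEE9 = 8489939791090347753.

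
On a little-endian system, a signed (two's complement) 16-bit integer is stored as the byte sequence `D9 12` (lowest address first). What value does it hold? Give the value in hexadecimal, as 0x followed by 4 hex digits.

0x12D9

Little-endian: lowest address holds the least-significant byte.
Reassemble most-significant byte first: 12 D9 → 0x12D9.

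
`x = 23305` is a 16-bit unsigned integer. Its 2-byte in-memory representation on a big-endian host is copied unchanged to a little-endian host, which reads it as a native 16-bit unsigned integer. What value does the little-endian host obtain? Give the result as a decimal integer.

23305 in 16-bit hexadecimal is 0x5B09.
Stored big-endian, the bytes at ascending addresses are 5B 09.
Read back as little-endian, the first byte is least significant, giving 0x095B.
0x095B = 2395.

2395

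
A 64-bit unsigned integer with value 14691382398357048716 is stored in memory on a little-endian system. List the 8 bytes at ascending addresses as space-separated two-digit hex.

14691382398357048716 in hexadecimal, padded to 64 bits, is 0xCBE24673F97F8D8C.
Split into bytes (most-significant first): CB E2 46 73 F9 7F 8D 8C.
Little-endian: lowest address holds the least-significant byte.
So at ascending addresses the bytes are 8C 8D 7F F9 73 46 E2 CB.

8C 8D 7F F9 73 46 E2 CB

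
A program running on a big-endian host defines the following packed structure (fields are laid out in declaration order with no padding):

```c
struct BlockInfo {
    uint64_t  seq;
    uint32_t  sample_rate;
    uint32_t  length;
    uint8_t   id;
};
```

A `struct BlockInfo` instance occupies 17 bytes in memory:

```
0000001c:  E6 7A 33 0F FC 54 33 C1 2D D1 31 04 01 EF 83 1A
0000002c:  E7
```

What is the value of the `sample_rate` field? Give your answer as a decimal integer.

768684292

`sample_rate` follows `seq` (8 bytes), so it starts at byte offset 8 and occupies 4 bytes.
Bytes at offsets 8..11: 2D D1 31 04.
Big-endian: lowest address holds the most-significant byte.
The bytes are already most-significant first: 0x2DD13104.
0x2DD13104 = 768684292.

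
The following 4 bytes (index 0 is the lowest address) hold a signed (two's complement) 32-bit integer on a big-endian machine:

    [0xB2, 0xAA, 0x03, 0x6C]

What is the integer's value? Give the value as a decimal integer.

Big-endian: lowest address holds the most-significant byte.
The bytes are already most-significant first: 0xB2AA036C.
Top bit is set, so as a signed 32-bit value this is 0xB2AA036C − 2^32 = -1297480852.

-1297480852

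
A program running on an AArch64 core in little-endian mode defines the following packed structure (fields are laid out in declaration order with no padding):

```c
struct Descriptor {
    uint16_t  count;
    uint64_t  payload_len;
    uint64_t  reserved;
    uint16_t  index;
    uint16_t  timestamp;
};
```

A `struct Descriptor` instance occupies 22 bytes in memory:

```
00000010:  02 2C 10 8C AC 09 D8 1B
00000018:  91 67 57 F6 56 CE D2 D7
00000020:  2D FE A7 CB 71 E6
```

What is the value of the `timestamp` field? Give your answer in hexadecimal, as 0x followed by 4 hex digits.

0xE671

`timestamp` follows `count` (2 B), `payload_len` (8 B), `reserved` (8 B), `index` (2 B), so it starts at offset 2 + 8 + 8 + 2 = 20 and occupies 2 bytes.
Bytes at offsets 20..21: 71 E6.
Little-endian stores the least-significant byte at the lowest address.
Reassemble most-significant byte first: E6 71 → 0xE671.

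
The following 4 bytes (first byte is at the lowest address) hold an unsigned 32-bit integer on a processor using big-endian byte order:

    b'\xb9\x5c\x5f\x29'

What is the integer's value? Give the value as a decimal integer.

Big-endian stores the most-significant byte at the lowest address.
The bytes are already most-significant first: 0xB95C5F29.
0xB95C5F29 = 3109838633.

3109838633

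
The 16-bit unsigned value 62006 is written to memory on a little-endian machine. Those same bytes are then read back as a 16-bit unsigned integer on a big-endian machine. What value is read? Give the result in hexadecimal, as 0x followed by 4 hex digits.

0x36F2

62006 in 16-bit hexadecimal is 0xF236.
Stored little-endian, the bytes at ascending addresses are 36 F2.
Read back as big-endian, the last byte is least significant, giving 0x36F2.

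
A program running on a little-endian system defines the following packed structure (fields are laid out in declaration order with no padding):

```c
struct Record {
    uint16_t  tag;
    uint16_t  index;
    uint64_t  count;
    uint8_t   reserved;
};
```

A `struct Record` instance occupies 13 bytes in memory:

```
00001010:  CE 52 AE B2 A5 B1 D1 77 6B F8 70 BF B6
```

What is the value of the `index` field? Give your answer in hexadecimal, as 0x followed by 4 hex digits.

`index` follows `tag` (2 bytes), so it starts at byte offset 2 and occupies 2 bytes.
Bytes at offsets 2..3: AE B2.
In little-endian order the low byte comes first in memory.
Reassemble most-significant byte first: B2 AE → 0xB2AE.

0xB2AE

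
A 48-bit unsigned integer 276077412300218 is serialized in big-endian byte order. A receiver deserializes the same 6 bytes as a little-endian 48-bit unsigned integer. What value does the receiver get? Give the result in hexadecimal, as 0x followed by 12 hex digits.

276077412300218 in 48-bit hexadecimal is 0xFB17481735BA.
Stored big-endian, the bytes at ascending addresses are FB 17 48 17 35 BA.
Read back as little-endian, the first byte is least significant, giving 0xBA35174817FB.

0xBA35174817FB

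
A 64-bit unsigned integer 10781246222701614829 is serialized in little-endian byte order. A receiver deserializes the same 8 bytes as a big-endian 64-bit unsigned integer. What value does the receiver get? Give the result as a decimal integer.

10781246222701614829 in 64-bit hexadecimal is 0x959EAE516C26D6ED.
Stored little-endian, the bytes at ascending addresses are ED D6 26 6C 51 AE 9E 95.
Read back as big-endian, the last byte is least significant, giving 0xEDD6266C51AE9E95.
0xEDD6266C51AE9E95 = 17137927678673723029.

17137927678673723029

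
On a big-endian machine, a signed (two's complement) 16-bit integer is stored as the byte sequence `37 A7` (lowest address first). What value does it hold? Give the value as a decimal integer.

14247

Big-endian stores the most-significant byte at the lowest address.
The bytes are already most-significant first: 0x37A7.
0x37A7 = 14247.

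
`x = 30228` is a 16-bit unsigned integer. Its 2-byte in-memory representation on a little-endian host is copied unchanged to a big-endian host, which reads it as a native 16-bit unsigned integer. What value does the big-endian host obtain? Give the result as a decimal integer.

30228 in 16-bit hexadecimal is 0x7614.
Stored little-endian, the bytes at ascending addresses are 14 76.
Read back as big-endian, the last byte is least significant, giving 0x1476.
0x1476 = 5238.

5238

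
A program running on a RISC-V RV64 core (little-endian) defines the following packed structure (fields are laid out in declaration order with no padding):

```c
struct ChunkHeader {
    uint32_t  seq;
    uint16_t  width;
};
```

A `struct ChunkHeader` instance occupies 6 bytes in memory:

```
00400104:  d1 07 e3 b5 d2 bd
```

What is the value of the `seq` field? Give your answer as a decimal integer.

3051554769

`seq` is the first field, at byte offset 0, occupying 4 bytes.
Bytes at offsets 0..3: D1 07 E3 B5.
Little-endian stores the least-significant byte at the lowest address.
Reassemble most-significant byte first: B5 E3 07 D1 → 0xB5E307D1.
0xB5E307D1 = 3051554769.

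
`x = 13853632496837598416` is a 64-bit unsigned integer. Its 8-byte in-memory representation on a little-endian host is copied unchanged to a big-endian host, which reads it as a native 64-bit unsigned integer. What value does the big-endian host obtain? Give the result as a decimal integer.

14996089756767306176

13853632496837598416 in 64-bit hexadecimal is 0xC041FD5B2ED01CD0.
Stored little-endian, the bytes at ascending addresses are D0 1C D0 2E 5B FD 41 C0.
Read back as big-endian, the last byte is least significant, giving 0xD01CD02E5BFD41C0.
0xD01CD02E5BFD41C0 = 14996089756767306176.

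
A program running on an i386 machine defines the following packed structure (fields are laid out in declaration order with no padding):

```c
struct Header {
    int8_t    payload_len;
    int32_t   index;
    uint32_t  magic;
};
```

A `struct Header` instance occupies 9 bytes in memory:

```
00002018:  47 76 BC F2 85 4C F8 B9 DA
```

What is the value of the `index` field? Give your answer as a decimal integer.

`index` follows `payload_len` (1 byte), so it starts at byte offset 1 and occupies 4 bytes.
Bytes at offsets 1..4: 76 BC F2 85.
In little-endian order the low byte comes first in memory.
Reassemble most-significant byte first: 85 F2 BC 76 → 0x85F2BC76.
Top bit is set, so as a signed 32-bit value this is 0x85F2BC76 − 2^32 = -2047689610.

-2047689610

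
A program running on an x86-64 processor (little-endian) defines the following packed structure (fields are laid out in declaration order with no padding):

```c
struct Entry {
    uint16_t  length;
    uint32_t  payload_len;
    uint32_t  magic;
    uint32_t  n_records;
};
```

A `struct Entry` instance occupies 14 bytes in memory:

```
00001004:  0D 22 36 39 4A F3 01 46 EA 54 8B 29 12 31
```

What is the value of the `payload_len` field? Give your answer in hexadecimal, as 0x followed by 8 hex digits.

`payload_len` follows `length` (2 bytes), so it starts at byte offset 2 and occupies 4 bytes.
Bytes at offsets 2..5: 36 39 4A F3.
In little-endian order the low byte comes first in memory.
Reassemble most-significant byte first: F3 4A 39 36 → 0xF34A3936.

0xF34A3936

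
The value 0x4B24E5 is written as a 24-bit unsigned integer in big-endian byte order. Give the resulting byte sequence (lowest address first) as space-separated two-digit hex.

4B 24 E5

Split into bytes (most-significant first): 4B 24 E5.
Big-endian stores the most-significant byte at the lowest address.
So the memory order matches the most-significant-first order: 4B 24 E5.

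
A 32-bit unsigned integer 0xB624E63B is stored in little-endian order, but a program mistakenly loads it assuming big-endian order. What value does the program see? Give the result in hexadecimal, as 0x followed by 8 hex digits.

0x3BE624B6

Stored little-endian, the bytes at ascending addresses are 3B E6 24 B6.
Read back as big-endian, the last byte is least significant, giving 0x3BE624B6.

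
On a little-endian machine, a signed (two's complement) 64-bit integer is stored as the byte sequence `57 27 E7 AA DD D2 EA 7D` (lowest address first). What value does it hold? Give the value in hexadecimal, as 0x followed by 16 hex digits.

Little-endian stores the least-significant byte at the lowest address.
Reassemble most-significant byte first: 7D EA D2 DD AA E7 27 57 → 0x7DEAD2DDAAE72757.

0x7DEAD2DDAAE72757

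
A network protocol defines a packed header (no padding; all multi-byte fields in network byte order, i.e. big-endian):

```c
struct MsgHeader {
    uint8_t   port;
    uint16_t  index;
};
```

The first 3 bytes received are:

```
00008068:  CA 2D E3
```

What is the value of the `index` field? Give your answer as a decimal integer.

`index` follows `port` (1 byte), so it starts at byte offset 1 and occupies 2 bytes.
Bytes at offsets 1..2: 2D E3.
In big-endian order the high byte comes first in memory.
The bytes are already most-significant first: 0x2DE3.
0x2DE3 = 11747.

11747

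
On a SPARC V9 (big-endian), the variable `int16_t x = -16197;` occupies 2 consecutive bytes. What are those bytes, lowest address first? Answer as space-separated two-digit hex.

Two's complement of -16197 in 16 bits: 16197 = 0x3F45; invert → 0xC0BA; add 1 → 0xC0BB.
Split into bytes (most-significant first): C0 BB.
In big-endian order the high byte comes first in memory.
So the memory order matches the most-significant-first order: C0 BB.

C0 BB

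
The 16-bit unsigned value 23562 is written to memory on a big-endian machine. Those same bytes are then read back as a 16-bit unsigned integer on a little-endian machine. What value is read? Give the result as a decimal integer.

2652

23562 in 16-bit hexadecimal is 0x5C0A.
Stored big-endian, the bytes at ascending addresses are 5C 0A.
Read back as little-endian, the first byte is least significant, giving 0x0A5C.
0x0A5C = 2652.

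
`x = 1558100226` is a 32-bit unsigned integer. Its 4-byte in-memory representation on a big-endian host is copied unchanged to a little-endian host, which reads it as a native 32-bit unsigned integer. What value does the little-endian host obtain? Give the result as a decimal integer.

1558100226 in 32-bit hexadecimal is 0x5CDEB902.
Stored big-endian, the bytes at ascending addresses are 5C DE B9 02.
Read back as little-endian, the first byte is least significant, giving 0x02B9DE5C.
0x02B9DE5C = 45735516.

45735516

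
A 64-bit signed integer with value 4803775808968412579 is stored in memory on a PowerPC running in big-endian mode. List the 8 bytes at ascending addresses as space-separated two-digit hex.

42 AA 70 A5 92 2D 4D A3

4803775808968412579 in hexadecimal, padded to 64 bits, is 0x42AA70A5922D4DA3.
Split into bytes (most-significant first): 42 AA 70 A5 92 2D 4D A3.
In big-endian order the high byte comes first in memory.
So the memory order matches the most-significant-first order: 42 AA 70 A5 92 2D 4D A3.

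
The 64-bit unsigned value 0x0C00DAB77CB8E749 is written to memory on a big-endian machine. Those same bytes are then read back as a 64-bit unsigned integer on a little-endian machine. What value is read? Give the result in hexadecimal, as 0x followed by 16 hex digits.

Stored big-endian, the bytes at ascending addresses are 0C 00 DA B7 7C B8 E7 49.
Read back as little-endian, the first byte is least significant, giving 0x49E7B87CB7DA000C.

0x49E7B87CB7DA000C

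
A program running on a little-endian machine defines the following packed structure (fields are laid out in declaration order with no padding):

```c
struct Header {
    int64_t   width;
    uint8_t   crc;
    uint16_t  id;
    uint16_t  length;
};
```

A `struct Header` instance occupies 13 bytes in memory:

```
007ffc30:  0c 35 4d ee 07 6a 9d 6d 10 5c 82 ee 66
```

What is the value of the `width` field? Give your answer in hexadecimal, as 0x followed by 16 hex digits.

`width` is the first field, at byte offset 0, occupying 8 bytes.
Bytes at offsets 0..7: 0C 35 4D EE 07 6A 9D 6D.
In little-endian order the low byte comes first in memory.
Reassemble most-significant byte first: 6D 9D 6A 07 EE 4D 35 0C → 0x6D9D6A07EE4D350C.

0x6D9D6A07EE4D350C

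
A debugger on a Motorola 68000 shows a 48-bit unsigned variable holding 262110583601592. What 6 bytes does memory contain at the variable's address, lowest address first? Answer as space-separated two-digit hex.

EE 63 60 3A 39 B8

262110583601592 in hexadecimal, padded to 48 bits, is 0xEE63603A39B8.
Split into bytes (most-significant first): EE 63 60 3A 39 B8.
Big-endian: lowest address holds the most-significant byte.
So the memory order matches the most-significant-first order: EE 63 60 3A 39 B8.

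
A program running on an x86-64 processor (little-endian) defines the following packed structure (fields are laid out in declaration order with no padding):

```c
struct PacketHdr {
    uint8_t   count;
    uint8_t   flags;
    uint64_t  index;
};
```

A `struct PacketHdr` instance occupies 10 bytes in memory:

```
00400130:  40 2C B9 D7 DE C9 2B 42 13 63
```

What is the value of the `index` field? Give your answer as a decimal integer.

`index` follows `count` (1 B), `flags` (1 B), so it starts at offset 1 + 1 = 2 and occupies 8 bytes.
Bytes at offsets 2..9: B9 D7 DE C9 2B 42 13 63.
In little-endian order the low byte comes first in memory.
Reassemble most-significant byte first: 63 13 42 2B C9 DE D7 B9 → 0x6313422BC9DED7B9.
0x6313422BC9DED7B9 = 7139122590150219705.

7139122590150219705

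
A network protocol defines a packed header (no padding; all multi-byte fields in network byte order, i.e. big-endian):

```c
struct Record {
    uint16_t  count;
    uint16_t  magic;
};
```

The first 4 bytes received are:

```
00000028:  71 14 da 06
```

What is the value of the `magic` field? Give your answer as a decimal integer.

55814

`magic` follows `count` (2 bytes), so it starts at byte offset 2 and occupies 2 bytes.
Bytes at offsets 2..3: DA 06.
In big-endian order the high byte comes first in memory.
The bytes are already most-significant first: 0xDA06.
0xDA06 = 55814.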